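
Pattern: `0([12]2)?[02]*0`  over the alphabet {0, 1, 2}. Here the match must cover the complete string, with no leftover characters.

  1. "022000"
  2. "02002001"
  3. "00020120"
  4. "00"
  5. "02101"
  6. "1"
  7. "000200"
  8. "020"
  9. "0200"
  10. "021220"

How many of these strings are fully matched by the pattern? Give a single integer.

1 → match
2 → no match — must end with "0"
3 → no match
4 → match
5 → no match — must end with "0"
6 → no match — must start with "0"
7 → match
8 → match
9 → match
10 → no match
Total matched: 5

5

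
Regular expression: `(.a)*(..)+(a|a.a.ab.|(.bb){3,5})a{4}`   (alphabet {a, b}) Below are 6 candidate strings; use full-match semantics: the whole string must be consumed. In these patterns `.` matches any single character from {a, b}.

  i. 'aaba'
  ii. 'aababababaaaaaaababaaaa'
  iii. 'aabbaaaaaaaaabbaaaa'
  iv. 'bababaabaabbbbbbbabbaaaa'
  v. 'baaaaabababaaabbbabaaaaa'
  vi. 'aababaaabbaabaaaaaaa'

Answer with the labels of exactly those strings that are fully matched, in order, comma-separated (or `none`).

iii

i. 'aaba' → no match
ii → no match
iii → match
iv → no match
v → no match
vi → no match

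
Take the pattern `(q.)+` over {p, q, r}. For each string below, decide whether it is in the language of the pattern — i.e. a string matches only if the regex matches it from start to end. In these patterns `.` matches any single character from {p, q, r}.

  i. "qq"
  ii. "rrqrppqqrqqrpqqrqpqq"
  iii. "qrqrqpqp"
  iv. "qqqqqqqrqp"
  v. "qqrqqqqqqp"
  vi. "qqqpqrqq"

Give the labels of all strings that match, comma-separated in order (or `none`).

i, iii, iv, vi

i → match
ii → no match — must start with "q"
iii → match
iv → match
v → no match
vi → match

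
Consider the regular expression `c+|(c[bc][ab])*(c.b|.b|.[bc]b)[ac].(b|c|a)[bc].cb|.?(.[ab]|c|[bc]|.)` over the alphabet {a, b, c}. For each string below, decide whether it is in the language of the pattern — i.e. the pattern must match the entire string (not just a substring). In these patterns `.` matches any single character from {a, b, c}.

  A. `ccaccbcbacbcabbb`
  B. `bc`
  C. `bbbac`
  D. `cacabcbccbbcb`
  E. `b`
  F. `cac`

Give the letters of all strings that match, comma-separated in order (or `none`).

B, E

A → no match
B → match
C → no match
D → no match
E → match
F → no match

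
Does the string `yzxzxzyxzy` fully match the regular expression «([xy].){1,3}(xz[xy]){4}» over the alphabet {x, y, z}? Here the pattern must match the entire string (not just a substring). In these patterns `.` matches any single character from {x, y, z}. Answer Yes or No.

No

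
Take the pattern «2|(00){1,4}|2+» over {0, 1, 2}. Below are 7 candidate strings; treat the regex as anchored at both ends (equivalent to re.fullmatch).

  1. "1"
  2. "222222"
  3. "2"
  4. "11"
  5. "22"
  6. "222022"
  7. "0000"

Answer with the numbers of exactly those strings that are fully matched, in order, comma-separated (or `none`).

2, 3, 5, 7

1 → no match
2 → match
3 → match
4 → no match
5 → match
6 → no match
7 → match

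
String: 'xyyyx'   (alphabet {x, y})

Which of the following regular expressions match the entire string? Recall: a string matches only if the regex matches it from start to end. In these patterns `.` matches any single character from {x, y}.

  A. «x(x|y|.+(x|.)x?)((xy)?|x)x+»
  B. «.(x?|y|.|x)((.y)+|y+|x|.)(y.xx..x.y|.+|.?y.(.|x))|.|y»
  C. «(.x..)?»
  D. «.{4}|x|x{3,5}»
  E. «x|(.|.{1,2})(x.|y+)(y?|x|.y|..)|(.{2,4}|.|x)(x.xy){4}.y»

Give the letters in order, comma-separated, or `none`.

A, B, E

A → match
B → match
C → no match
D → no match
E → match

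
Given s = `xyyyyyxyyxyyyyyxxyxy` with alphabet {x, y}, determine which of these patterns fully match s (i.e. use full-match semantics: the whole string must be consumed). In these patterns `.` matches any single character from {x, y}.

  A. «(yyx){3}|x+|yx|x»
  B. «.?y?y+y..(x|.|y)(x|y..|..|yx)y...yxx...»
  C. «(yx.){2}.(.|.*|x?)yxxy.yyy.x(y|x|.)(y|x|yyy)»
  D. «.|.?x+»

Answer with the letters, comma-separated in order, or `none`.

B

A → no match
B → match
C → no match — must start with `yx`
D → no match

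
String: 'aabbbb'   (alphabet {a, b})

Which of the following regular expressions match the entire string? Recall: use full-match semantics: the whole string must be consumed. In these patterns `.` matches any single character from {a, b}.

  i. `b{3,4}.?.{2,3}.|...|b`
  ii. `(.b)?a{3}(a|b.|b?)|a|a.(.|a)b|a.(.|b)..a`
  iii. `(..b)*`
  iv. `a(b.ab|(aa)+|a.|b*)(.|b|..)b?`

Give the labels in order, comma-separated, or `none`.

iii, iv

i → no match
ii → no match
iii → match
iv → match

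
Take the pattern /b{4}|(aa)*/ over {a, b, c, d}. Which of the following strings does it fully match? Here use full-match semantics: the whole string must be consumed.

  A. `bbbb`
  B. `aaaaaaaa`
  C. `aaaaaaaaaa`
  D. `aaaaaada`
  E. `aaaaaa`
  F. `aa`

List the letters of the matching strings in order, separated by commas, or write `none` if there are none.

A → match
B → match
C → match
D → no match
E → match
F → match

A, B, C, E, F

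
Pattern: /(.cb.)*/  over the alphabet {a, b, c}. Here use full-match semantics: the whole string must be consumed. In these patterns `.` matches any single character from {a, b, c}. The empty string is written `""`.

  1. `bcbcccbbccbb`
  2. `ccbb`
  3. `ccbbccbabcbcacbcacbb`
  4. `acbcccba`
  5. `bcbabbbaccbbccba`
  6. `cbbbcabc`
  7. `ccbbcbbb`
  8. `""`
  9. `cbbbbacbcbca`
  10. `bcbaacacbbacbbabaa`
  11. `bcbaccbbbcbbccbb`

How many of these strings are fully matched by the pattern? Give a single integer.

1 → match
2 → match
3 → match
4 → match
5 → no match
6 → no match
7 → no match
8 → match
9 → no match
10 → no match
11 → match
Total matched: 6

6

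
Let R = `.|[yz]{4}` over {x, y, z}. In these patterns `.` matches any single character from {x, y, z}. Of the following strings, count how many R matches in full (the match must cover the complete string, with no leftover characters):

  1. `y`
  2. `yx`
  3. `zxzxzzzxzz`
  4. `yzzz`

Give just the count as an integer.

2

1 → match
2 → no match
3 → no match
4 → match
Total matched: 2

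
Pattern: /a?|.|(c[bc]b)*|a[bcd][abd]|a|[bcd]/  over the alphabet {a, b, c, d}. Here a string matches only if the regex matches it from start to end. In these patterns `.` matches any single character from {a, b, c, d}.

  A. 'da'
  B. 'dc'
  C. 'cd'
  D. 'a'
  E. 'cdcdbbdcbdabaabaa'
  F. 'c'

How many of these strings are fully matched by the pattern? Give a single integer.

2

A → no match
B → no match
C → no match
D → match
E → no match
F → match
Total matched: 2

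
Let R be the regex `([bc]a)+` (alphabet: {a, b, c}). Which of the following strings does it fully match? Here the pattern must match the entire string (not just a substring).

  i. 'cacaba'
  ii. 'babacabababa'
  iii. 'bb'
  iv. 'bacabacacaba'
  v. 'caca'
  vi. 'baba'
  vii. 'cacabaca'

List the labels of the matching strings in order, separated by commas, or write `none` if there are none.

i, ii, iv, v, vi, vii

i → match
ii → match
iii → no match — must end with 'a'
iv → match
v → match
vi → match
vii → match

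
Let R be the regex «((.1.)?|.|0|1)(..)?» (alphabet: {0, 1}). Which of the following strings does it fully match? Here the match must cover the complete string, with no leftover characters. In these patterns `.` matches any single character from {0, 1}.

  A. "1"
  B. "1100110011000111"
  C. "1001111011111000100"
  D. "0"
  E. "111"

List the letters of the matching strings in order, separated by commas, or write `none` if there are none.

A. "1" → match
B → no match
C → no match
D. "0" → match
E. "111" → match

A, D, E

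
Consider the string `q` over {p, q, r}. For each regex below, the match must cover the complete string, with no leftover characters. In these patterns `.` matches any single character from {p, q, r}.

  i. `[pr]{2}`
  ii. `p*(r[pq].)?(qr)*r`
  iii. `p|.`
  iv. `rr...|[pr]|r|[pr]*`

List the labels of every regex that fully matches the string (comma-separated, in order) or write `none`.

iii

i → no match
ii → no match — must end with `r`
iii → match
iv → no match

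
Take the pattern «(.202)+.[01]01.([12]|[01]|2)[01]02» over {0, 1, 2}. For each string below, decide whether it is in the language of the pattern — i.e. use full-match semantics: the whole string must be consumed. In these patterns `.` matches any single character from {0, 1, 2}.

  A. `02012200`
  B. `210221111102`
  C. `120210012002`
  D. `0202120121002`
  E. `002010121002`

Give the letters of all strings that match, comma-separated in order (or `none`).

none

A → no match — must end with `02`
B → no match
C → no match
D → no match
E → no match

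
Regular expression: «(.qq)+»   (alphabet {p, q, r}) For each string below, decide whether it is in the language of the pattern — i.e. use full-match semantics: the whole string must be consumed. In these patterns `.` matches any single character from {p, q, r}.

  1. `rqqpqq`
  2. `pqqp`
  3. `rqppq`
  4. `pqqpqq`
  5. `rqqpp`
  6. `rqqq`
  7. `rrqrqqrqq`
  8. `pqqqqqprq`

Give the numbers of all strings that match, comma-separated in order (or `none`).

1 → match
2 → no match — must end with `qq`
3 → no match — must end with `qq`
4 → match
5 → no match — must end with `qq`
6 → no match
7 → no match
8 → no match — must end with `qq`

1, 4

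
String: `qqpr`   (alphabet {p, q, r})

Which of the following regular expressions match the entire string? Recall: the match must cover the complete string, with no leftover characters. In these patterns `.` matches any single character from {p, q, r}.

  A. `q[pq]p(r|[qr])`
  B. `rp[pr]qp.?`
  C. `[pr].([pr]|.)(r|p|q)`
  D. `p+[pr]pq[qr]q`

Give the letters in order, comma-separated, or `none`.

A

A → match
B → no match — must start with `rp`
C → no match
D → no match — must start with `p`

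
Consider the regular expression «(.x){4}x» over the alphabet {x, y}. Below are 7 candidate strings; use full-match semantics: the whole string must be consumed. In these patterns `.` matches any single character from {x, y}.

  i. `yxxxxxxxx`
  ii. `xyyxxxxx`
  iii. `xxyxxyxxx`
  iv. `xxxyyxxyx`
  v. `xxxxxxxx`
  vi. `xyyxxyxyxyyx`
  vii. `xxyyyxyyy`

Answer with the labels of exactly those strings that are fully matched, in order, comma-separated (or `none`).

i → match
ii → no match
iii → no match
iv → no match — must end with `xx`
v → no match
vi → no match — must end with `xx`
vii → no match — must end with `xx`

i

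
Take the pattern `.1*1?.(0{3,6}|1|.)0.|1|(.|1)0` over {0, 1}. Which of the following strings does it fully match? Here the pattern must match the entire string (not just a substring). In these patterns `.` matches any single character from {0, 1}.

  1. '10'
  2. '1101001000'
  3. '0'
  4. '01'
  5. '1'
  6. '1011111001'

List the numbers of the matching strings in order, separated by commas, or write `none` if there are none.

1. '10' → match
2. '1101001000' → no match
3. '0' → no match
4. '01' → no match
5. '1' → match
6. '1011111001' → no match

1, 5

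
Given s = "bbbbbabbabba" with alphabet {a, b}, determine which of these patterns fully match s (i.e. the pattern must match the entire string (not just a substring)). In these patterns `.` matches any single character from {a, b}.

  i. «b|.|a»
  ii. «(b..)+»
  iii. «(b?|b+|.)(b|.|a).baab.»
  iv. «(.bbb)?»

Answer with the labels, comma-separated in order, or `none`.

ii

i → no match
ii → match
iii → no match
iv → no match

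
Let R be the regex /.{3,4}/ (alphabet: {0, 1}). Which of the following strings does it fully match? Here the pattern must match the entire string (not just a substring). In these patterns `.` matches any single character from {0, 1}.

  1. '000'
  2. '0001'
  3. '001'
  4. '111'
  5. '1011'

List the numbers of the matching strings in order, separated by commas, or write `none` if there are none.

1 → match
2 → match
3 → match
4 → match
5 → match

1, 2, 3, 4, 5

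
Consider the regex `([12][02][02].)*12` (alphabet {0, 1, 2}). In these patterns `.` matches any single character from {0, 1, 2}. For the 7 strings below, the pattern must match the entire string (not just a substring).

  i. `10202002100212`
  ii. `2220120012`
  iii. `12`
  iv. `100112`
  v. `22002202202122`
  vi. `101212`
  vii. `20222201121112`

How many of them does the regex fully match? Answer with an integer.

i → match
ii → match
iii → match
iv → match
v → no match — must end with `12`
vi → no match
vii → no match
Total matched: 4

4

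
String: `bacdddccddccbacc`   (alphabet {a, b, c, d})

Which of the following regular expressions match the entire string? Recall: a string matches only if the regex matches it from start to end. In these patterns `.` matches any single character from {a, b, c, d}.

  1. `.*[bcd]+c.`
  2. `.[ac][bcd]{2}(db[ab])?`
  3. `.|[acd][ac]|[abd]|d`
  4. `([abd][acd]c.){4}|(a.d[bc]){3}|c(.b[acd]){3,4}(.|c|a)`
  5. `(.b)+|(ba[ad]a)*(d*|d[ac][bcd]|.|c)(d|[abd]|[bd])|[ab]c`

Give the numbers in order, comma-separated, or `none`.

4

1 → no match
2 → no match
3 → no match
4 → match
5 → no match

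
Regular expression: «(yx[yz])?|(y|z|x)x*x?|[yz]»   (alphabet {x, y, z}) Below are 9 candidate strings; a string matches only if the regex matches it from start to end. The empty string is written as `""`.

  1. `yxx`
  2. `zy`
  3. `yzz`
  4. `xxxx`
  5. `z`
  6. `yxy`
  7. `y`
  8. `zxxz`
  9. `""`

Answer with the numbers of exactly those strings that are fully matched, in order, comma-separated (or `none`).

1, 4, 5, 6, 7, 9

1 → match
2 → no match
3 → no match
4 → match
5 → match
6 → match
7 → match
8 → no match
9 → match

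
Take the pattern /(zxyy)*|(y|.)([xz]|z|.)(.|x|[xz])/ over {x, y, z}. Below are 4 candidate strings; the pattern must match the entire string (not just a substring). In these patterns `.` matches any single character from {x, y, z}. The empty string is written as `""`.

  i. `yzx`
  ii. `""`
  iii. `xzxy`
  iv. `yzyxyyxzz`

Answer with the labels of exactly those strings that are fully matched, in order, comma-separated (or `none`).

i, ii

i → match
ii → match
iii → no match
iv → no match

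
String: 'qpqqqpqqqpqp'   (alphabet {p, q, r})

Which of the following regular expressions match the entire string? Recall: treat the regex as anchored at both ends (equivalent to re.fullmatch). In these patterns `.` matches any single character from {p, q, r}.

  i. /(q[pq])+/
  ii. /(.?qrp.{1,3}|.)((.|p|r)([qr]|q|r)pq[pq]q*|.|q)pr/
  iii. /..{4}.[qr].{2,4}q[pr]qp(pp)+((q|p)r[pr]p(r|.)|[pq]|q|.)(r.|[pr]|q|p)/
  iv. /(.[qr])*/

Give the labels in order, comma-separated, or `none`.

i → match
ii → no match — must end with 'pr'
iii → no match
iv → no match

i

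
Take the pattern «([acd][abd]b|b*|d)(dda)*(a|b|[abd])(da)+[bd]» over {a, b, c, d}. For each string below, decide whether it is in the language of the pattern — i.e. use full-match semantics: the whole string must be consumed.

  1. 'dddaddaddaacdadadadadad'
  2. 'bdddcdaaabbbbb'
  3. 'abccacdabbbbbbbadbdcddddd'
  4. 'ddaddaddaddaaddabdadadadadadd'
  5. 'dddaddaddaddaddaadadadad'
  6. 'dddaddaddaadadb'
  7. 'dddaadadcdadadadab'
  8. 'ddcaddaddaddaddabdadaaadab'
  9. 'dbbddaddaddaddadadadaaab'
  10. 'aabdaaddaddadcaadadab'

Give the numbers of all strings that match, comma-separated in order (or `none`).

5

1 → no match
2 → no match
3 → no match
4 → no match
5 → match
6 → no match
7 → no match
8 → no match
9 → no match
10 → no match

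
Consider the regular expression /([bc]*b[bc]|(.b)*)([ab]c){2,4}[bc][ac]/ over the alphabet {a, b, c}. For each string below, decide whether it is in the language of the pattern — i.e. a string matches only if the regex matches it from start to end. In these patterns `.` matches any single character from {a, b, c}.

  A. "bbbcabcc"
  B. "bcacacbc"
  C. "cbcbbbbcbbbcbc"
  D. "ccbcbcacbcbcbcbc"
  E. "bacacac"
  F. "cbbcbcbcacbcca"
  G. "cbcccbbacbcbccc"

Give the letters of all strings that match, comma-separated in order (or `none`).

B, D, F, G

A → no match
B → match
C → no match
D → match
E → no match
F → match
G → match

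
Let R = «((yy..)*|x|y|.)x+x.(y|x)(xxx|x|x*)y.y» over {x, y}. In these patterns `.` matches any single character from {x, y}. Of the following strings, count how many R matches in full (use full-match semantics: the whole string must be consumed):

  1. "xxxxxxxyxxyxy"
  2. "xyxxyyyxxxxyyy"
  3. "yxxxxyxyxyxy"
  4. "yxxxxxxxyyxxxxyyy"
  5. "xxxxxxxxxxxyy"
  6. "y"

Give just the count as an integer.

2

1 → match
2 → no match
3 → no match
4 → match
5 → no match
6 → no match
Total matched: 2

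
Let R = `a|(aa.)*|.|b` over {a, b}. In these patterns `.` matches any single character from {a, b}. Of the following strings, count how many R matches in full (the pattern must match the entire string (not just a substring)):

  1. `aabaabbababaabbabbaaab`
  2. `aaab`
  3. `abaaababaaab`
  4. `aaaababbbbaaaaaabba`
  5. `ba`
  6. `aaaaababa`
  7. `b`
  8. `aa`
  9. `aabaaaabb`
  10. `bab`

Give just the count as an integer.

1

1 → no match
2 → no match
3 → no match
4 → no match
5 → no match
6 → no match
7 → match
8 → no match
9 → no match
10 → no match
Total matched: 1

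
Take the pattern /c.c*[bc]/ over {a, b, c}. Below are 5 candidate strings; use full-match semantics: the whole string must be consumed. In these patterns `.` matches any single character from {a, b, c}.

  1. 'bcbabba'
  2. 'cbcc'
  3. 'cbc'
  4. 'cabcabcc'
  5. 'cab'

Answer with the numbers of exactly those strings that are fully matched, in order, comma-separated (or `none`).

1 → no match — must start with 'c'
2 → match
3 → match
4 → no match
5 → match

2, 3, 5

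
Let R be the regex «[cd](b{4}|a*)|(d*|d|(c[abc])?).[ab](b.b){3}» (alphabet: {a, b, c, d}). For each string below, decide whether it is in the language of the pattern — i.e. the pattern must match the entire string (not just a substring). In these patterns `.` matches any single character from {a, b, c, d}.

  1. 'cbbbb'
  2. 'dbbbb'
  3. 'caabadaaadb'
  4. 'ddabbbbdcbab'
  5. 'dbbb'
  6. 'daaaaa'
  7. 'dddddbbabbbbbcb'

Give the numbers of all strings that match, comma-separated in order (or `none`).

1, 2, 6, 7

1 → match
2 → match
3 → no match
4 → no match
5 → no match
6 → match
7 → match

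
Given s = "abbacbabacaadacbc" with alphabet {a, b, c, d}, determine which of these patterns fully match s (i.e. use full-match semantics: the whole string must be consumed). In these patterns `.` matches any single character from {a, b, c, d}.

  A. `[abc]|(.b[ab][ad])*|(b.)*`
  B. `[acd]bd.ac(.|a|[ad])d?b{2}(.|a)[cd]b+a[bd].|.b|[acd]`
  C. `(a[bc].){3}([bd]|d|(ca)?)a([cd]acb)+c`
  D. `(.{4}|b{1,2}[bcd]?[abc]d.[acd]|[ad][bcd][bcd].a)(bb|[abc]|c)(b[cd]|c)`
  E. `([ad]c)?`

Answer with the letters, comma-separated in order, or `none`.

A → no match
B → no match
C → match
D → no match
E → no match

C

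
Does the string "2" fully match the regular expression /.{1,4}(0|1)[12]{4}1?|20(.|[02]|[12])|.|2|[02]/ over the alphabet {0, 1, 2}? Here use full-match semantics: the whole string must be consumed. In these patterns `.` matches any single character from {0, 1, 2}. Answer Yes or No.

Yes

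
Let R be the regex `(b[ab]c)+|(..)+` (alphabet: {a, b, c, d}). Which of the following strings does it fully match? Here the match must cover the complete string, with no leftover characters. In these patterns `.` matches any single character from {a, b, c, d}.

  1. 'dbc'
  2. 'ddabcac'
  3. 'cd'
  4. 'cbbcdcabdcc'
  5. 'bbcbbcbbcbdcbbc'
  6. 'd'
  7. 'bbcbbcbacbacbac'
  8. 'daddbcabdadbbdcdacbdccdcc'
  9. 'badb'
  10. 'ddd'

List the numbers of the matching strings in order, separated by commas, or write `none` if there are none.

3, 7, 9

1 → no match
2 → no match
3 → match
4 → no match
5 → no match
6 → no match
7 → match
8 → no match
9 → match
10 → no match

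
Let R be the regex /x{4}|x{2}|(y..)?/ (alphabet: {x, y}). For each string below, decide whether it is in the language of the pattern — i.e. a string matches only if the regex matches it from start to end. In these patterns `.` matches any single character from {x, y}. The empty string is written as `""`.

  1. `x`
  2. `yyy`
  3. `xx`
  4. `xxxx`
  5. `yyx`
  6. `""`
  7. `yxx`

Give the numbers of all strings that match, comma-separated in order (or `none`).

2, 3, 4, 5, 6, 7

1 → no match
2 → match
3 → match
4 → match
5 → match
6 → match
7 → match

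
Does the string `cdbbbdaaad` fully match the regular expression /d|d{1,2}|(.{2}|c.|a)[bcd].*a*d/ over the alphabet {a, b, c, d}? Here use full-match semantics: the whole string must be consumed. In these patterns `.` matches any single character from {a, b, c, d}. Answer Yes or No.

Yes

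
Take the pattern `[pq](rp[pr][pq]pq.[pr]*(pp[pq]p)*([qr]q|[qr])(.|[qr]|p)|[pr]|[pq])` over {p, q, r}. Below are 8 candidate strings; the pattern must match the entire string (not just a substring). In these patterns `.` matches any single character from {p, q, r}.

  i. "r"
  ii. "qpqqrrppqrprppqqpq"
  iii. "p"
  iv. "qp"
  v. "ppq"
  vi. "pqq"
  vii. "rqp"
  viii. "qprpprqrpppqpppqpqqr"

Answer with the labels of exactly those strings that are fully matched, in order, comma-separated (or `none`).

iv

i → no match
ii → no match
iii → no match
iv → match
v → no match
vi → no match
vii → no match
viii → no match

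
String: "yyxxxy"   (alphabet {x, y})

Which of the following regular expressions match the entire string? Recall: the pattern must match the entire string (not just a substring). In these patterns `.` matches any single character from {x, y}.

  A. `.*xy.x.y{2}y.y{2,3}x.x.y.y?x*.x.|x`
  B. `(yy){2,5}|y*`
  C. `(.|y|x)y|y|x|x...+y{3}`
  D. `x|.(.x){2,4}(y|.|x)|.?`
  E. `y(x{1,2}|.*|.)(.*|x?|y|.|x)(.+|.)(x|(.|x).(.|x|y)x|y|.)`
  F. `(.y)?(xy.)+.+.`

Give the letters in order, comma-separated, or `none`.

D, E

A → no match
B → no match
C → no match
D → match
E → match
F → no match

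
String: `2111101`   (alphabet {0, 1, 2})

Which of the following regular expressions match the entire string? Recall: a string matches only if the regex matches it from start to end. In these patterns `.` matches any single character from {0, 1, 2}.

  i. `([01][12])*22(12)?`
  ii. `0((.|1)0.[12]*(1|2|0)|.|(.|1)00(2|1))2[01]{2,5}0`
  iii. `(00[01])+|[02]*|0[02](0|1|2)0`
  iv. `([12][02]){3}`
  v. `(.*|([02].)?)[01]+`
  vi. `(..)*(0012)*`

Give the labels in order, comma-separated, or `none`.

i → no match
ii → no match — must start with `0`
iii → no match
iv → no match
v → match
vi → no match

v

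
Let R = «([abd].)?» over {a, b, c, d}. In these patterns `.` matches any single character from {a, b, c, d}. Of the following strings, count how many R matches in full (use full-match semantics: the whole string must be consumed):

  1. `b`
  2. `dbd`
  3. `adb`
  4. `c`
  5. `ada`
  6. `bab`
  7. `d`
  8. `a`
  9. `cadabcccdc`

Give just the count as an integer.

1 → no match
2 → no match
3 → no match
4 → no match
5 → no match
6 → no match
7 → no match
8 → no match
9 → no match
Total matched: 0

0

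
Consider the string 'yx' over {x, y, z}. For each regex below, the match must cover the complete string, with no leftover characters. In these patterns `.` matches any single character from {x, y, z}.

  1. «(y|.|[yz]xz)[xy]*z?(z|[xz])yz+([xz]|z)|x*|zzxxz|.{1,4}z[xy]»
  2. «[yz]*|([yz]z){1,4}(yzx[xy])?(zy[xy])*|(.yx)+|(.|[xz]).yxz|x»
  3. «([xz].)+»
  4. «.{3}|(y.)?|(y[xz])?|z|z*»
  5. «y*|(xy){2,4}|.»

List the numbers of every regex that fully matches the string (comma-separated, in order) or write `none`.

4

1 → no match
2 → no match
3 → no match
4 → match
5 → no match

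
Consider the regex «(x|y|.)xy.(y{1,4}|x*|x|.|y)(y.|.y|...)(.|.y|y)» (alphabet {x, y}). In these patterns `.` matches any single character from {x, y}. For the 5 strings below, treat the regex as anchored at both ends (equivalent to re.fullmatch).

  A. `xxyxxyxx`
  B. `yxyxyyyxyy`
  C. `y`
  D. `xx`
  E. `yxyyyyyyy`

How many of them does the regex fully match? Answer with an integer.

A → match
B → match
C → no match
D → no match
E → match
Total matched: 3

3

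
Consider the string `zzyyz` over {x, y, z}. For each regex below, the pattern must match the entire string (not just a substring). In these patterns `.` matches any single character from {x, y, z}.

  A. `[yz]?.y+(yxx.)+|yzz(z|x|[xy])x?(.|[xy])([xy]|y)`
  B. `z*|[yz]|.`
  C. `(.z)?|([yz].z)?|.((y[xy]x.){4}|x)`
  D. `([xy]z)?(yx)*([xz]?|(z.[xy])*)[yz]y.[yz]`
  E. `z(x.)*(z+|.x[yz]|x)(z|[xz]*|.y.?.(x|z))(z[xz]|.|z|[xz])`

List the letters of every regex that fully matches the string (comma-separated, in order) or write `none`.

A → no match
B → no match
C → no match
D → match
E → no match

D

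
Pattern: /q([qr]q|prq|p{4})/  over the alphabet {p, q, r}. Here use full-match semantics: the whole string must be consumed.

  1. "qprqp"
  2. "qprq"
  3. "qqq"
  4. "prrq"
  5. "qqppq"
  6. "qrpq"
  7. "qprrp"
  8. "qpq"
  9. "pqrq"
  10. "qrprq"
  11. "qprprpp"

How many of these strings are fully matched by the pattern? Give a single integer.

1 → no match
2 → match
3 → match
4 → no match — must start with "q"
5 → no match
6 → no match
7 → no match
8 → no match
9 → no match — must start with "q"
10 → no match
11 → no match
Total matched: 2

2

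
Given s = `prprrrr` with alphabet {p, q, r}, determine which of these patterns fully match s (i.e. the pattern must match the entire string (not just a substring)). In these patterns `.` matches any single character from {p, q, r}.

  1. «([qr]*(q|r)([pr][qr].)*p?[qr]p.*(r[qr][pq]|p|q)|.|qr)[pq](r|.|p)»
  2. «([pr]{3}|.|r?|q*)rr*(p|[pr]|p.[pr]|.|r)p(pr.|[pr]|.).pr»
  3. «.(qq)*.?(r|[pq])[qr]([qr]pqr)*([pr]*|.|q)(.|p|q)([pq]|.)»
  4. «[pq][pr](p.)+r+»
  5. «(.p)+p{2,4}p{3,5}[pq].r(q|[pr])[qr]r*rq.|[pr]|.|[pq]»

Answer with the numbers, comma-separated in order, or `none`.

3, 4

1 → no match
2 → no match — must end with `pr`
3 → match
4 → match
5 → no match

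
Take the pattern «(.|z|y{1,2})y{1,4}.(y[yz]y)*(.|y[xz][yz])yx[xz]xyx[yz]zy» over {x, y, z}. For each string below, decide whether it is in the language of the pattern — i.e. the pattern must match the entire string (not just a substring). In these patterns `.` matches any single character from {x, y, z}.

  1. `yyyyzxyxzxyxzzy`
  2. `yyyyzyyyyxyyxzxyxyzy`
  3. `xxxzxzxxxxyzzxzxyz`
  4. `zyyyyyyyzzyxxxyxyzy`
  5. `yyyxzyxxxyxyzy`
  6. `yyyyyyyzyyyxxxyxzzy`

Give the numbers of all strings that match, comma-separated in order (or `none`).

1, 2, 4, 5, 6

1 → match
2 → match
3 → no match — must end with `zy`
4 → match
5 → match
6 → match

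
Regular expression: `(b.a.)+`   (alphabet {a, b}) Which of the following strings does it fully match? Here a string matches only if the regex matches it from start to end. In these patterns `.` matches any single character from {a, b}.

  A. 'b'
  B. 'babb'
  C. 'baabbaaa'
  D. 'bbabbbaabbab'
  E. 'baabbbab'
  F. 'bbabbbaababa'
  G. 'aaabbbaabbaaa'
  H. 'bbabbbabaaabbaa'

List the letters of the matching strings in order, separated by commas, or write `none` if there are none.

A → no match
B → no match
C → match
D → match
E → match
F → no match
G → no match — must start with 'b'
H → no match

C, D, E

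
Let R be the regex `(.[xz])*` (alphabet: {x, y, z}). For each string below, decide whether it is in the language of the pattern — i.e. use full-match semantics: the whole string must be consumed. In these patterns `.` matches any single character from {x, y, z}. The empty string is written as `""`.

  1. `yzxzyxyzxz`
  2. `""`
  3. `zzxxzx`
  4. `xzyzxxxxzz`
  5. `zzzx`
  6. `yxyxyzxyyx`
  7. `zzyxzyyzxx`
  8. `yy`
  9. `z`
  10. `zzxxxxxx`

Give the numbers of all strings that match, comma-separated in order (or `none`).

1, 2, 3, 4, 5, 10

1 → match
2 → match
3 → match
4 → match
5 → match
6 → no match
7 → no match
8 → no match
9 → no match
10 → match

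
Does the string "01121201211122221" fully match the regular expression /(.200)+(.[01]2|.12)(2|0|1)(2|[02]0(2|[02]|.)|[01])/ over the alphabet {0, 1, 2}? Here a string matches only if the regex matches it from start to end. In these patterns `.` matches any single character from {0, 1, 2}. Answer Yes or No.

No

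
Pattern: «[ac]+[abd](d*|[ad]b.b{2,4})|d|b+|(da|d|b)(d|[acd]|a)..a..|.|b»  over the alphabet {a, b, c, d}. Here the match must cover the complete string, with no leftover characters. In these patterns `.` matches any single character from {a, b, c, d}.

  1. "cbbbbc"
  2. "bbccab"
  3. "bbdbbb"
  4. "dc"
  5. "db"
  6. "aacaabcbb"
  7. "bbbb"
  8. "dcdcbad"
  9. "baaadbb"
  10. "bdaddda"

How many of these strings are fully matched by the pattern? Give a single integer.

2

1 → no match
2 → no match
3 → no match
4 → no match
5 → no match
6 → match
7 → match
8 → no match
9 → no match
10 → no match
Total matched: 2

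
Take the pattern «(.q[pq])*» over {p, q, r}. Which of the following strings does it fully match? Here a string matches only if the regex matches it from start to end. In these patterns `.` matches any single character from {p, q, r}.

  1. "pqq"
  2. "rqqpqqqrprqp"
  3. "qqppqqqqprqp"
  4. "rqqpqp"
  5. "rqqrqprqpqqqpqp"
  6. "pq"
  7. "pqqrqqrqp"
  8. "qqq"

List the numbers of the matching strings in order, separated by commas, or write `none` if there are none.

1. "pqq" → match
2. "rqqpqqqrprqp" → no match
3. "qqppqqqqprqp" → match
4. "rqqpqp" → match
5 → match
6. "pq" → no match
7. "pqqrqqrqp" → match
8. "qqq" → match

1, 3, 4, 5, 7, 8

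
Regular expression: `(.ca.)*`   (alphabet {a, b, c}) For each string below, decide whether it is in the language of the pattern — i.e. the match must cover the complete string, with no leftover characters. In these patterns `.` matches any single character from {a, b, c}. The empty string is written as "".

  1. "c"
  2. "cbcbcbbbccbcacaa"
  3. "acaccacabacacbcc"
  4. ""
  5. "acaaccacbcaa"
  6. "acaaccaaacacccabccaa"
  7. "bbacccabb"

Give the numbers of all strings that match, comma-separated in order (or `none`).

4, 5, 6

1 → no match
2 → no match
3 → no match
4 → match
5 → match
6 → match
7 → no match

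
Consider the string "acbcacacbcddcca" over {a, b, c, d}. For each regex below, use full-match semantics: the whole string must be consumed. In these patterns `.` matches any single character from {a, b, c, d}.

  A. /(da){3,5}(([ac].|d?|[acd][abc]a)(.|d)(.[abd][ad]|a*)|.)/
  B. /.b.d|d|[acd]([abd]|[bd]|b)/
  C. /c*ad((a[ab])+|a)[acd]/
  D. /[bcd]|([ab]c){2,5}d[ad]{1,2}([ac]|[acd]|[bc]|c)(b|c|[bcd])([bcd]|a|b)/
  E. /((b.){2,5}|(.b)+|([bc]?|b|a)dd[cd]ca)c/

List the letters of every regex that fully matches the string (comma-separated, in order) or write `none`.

A → no match — must start with "da"
B → no match
C → no match
D → match
E → no match — must end with "c"

D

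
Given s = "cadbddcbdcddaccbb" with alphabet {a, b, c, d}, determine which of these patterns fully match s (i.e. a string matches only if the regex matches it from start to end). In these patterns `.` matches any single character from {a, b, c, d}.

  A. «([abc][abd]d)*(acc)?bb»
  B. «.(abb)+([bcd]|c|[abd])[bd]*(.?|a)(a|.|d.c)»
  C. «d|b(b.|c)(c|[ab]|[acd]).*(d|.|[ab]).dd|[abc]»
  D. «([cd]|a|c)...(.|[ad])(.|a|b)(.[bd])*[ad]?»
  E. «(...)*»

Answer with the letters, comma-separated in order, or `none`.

A → match
B → no match
C → no match
D → no match
E → no match

A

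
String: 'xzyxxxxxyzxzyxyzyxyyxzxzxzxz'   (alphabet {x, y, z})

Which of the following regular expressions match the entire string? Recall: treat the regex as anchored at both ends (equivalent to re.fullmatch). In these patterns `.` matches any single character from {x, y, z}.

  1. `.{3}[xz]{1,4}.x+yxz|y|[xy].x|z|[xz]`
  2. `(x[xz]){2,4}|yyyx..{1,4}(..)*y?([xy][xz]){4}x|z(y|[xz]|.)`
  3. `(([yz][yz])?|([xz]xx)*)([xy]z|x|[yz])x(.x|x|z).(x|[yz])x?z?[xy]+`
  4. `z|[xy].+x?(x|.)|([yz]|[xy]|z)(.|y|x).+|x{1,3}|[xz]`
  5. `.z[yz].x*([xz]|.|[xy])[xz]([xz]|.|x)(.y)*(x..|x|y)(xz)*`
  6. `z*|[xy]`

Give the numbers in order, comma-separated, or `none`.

1 → no match
2 → no match
3 → no match
4 → match
5 → match
6 → no match

4, 5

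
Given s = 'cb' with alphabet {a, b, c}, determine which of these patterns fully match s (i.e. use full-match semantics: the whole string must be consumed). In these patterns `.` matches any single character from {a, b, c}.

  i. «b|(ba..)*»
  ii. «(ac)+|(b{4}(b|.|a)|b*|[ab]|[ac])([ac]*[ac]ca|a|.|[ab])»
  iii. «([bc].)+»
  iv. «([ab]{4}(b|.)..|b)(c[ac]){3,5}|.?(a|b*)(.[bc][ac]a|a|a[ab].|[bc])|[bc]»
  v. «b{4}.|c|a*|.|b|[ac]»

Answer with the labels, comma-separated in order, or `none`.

i → no match
ii → match
iii → match
iv → match
v → no match

ii, iii, iv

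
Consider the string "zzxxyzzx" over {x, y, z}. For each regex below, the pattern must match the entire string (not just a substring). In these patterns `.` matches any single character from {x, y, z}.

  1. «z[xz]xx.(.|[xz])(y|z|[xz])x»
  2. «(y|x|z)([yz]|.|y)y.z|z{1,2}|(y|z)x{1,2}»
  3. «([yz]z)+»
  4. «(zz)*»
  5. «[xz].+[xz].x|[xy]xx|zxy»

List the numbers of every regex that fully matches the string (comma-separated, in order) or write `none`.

1 → match
2 → no match
3 → no match — must end with "z"
4 → no match
5 → match

1, 5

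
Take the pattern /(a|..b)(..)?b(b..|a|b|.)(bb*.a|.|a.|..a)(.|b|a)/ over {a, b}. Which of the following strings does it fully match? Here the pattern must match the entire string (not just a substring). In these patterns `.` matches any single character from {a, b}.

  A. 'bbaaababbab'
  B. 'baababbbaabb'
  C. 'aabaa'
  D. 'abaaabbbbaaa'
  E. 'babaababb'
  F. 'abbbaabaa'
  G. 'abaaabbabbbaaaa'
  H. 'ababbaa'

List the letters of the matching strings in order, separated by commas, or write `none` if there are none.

E, F, H

A → no match
B → no match
C → no match
D → no match
E → match
F → match
G → no match
H → match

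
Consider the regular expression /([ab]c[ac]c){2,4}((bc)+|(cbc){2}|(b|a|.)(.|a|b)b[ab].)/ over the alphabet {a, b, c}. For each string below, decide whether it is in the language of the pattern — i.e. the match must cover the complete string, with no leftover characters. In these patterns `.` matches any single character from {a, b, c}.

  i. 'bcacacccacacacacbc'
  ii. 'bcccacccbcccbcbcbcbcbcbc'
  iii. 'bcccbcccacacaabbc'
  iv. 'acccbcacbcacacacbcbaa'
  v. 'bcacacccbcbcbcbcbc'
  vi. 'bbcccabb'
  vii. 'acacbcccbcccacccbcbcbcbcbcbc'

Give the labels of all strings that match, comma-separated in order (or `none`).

i, ii, iii, iv, v, vii

i → match
ii → match
iii → match
iv → match
v → match
vi. 'bbcccabb' → no match
vii → match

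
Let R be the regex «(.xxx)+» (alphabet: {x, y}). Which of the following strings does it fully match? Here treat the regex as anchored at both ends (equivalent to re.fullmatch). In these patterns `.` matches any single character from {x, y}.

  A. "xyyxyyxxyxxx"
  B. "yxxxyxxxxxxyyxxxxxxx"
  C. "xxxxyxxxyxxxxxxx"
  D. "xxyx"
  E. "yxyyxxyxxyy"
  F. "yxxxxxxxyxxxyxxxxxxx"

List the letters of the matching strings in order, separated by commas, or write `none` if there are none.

C, F

A. "xyyxyyxxyxxx" → no match
B → no match
C → match
D. "xxyx" → no match — must end with "xxx"
E. "yxyyxxyxxyy" → no match — must end with "xxx"
F → match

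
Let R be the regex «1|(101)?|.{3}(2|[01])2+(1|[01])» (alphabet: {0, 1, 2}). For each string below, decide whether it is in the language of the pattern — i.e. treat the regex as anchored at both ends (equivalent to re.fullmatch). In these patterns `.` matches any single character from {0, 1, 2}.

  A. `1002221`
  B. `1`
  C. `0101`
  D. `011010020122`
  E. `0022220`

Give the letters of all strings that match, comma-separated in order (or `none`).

A, B, E

A → match
B → match
C → no match
D → no match
E → match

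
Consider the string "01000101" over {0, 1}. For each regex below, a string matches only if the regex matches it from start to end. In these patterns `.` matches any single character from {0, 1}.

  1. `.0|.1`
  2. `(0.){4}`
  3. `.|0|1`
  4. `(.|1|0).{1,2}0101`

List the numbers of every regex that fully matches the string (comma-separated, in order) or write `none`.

1 → no match
2 → match
3 → no match
4 → no match

2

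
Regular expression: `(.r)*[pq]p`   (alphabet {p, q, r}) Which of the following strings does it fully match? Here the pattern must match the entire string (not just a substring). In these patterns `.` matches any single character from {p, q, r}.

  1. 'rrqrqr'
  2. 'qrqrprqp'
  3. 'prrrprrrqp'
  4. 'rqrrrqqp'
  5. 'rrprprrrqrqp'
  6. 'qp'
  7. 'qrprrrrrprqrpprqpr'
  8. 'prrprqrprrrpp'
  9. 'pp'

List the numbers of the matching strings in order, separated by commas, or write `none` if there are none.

2, 3, 5, 6, 9

1 → no match — must end with 'p'
2 → match
3 → match
4 → no match
5 → match
6 → match
7 → no match — must end with 'p'
8 → no match
9 → match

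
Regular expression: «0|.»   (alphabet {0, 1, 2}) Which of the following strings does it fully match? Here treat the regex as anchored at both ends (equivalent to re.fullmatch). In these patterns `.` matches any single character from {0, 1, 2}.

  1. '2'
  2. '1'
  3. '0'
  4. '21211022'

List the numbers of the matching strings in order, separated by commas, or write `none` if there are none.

1. '2' → match
2. '1' → match
3. '0' → match
4. '21211022' → no match

1, 2, 3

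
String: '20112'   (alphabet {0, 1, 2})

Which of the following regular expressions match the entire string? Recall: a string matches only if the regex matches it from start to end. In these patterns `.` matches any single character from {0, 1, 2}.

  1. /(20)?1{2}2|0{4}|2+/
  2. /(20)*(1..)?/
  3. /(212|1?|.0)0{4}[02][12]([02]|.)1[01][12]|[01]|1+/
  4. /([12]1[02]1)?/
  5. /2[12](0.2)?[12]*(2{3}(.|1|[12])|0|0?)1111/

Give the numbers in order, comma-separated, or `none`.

1 → match
2 → match
3 → no match
4 → no match
5 → no match — must end with '1111'

1, 2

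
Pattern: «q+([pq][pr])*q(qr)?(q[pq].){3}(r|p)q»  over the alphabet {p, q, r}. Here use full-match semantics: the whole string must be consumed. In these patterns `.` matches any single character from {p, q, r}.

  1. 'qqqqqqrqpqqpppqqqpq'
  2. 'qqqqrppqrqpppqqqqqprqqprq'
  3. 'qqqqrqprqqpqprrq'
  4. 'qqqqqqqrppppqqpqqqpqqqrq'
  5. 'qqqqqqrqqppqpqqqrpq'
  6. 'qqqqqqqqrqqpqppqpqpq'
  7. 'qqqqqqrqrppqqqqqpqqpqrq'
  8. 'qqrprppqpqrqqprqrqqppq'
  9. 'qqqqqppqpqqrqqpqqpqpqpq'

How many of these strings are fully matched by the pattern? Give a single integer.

7

1 → no match
2 → match
3 → match
4 → match
5 → match
6 → match
7 → match
8 → no match
9 → match
Total matched: 7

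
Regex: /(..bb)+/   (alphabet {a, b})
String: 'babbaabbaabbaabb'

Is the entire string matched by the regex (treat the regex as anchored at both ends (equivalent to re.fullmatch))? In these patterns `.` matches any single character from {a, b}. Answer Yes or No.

Yes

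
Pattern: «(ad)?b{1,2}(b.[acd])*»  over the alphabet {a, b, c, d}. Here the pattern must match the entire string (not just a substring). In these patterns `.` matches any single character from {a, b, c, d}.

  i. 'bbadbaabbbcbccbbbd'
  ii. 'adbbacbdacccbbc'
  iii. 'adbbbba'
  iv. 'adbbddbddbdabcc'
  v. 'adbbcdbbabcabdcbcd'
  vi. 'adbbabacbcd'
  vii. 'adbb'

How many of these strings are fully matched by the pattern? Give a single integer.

i → no match
ii → no match
iii → match
iv → match
v → match
vi → no match
vii → match
Total matched: 4

4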